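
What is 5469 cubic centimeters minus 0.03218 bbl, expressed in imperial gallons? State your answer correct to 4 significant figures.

0.07760 imp gal

5469 cm³ = 1.20301 imp gal and 0.03218 bbl = 1.12541 imp gal.
1.20301 − 1.12541 ≈ 0.07760 imp gal.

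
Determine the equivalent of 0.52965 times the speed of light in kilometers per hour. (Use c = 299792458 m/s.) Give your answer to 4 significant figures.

1 speed of light = 1.07925 × 10^9 kilometers per hour.
Thus 0.52965 × 1.07925 × 10^9 ≈ 5.716 × 10^8 km/h.

5.716 × 10^8 km/h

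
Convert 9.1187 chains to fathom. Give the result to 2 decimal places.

100.31 fathom

1 chain = 11.0000 fathom.
Then 9.1187 × 11.0000 ≈ 100.31 fathom.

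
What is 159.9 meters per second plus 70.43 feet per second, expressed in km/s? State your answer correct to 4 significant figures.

0.1814 km/s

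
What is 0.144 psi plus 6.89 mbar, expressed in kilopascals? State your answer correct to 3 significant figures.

0.144 psi = 0.992845 kPa and 6.89 mbar = 0.689000 kPa.
0.992845 + 0.689000 ≈ 1.68 kPa.

1.68 kPa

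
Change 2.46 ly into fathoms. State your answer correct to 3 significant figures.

1.27e+16 fathom

1 ly = 5.17319e+15 fathom.
So 2.46 × 5.17319e+15 ≈ 1.27e+16 fathom.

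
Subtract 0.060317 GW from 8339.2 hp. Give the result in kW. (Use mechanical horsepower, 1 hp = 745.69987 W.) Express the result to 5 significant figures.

-54098 kW

8339.2 hp = 6218.54 kW and 0.060317 GW = 60317.0 kW.
6218.54 − 60317.0 ≈ -54098 kW.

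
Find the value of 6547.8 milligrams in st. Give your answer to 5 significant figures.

0.0010311 st

1 milligram = 1.57473 × 10^-7 st.
6547.8 × 1.57473 × 10^-7 ≈ 0.0010311 st.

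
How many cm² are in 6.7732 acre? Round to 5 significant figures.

2.7410 × 10^8 square centimeters

1 acre = 4.04686 × 10^7 square centimeters.
So 6.7732 × 4.04686 × 10^7 ≈ 2.7410 × 10^8 cm².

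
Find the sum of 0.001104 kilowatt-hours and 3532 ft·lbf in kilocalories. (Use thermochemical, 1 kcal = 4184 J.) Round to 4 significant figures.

2.094 kilocalories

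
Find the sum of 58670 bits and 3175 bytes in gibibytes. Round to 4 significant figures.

9.787 × 10^-6 GiB

58670 bit = 6.83009 × 10^-6 GiB and 3175 B = 2.95695 × 10^-6 GiB.
6.83009 × 10^-6 + 2.95695 × 10^-6 ≈ 9.787 × 10^-6 GiB.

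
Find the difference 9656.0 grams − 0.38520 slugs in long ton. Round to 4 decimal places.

9656.0 g = 0.00950350 long ton and 0.38520 slug = 0.00553279 long ton.
0.00950350 − 0.00553279 ≈ 0.0040 long ton.

0.0040 long ton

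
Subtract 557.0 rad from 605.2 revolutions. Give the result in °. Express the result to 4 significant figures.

186000 degrees

605.2 rev = 217872 ° and 557.0 rad = 31913.7 °.
217872 − 31913.7 ≈ 186000 °.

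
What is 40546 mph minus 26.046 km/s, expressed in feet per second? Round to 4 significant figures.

40546 mph = 59467.5 ft/s and 26.046 km/s = 85452.8 ft/s.
59467.5 − 85452.8 ≈ -25990 ft/s.

-25990 ft/s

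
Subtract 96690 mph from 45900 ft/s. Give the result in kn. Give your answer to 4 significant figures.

45900 ft/s = 27195.0 kn and 96690 mph = 84021.3 kn.
27195.0 − 84021.3 ≈ -56830 kn.

-56830 kn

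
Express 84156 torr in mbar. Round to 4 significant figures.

112200 mbar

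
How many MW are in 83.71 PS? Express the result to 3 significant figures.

1 metric horsepower = 0.000735499 MW.
Then 83.71 × 0.000735499 ≈ 0.0616 MW.

0.0616 MW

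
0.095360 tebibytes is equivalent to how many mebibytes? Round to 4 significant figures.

1 TiB = 1.04858e+6 MiB.
Then 0.095360 × 1.04858e+6 ≈ 99990 MiB.

99990 mebibytes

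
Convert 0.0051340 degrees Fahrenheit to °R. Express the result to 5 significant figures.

°R = °F + 459.67.
Applying the formula gives 459.68 °R.

459.68 °R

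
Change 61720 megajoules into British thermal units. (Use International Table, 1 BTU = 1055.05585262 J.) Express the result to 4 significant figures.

5.850e+7 BTU

1 megajoule = 947.817 BTU.
Then 61720 × 947.817 ≈ 5.850e+7 BTU.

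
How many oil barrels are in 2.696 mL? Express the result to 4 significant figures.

1.696e-5 bbl

1 milliliter = 6.28981e-6 bbl.
Thus 2.696 × 6.28981e-6 ≈ 1.696e-5 bbl.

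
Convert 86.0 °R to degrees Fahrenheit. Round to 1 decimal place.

-373.7 degrees Fahrenheit

°R = °F + 459.67.
Applying the formula gives -373.7 °F.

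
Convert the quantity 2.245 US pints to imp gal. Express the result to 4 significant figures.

0.2337 imp gal

1 US pint = 0.104084 imp gal.
Thus 2.245 × 0.104084 ≈ 0.2337 imp gal.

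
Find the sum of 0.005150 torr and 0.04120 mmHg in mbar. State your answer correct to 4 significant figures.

0.005150 torr = 0.00686610 mbar and 0.04120 mmHg = 0.0549288 mbar.
0.00686610 + 0.0549288 ≈ 0.06179 mbar.

0.06179 mbar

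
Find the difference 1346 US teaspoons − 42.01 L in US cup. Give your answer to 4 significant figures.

-149.5 US cups

1346 US tsp = 28.0417 US cup and 42.01 L = 177.566 US cup.
28.0417 − 177.566 ≈ -149.5 US cup.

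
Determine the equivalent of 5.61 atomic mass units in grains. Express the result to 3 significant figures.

1.44e-22 gr

1 atomic mass unit = 2.56260e-23 gr.
Then 5.61 × 2.56260e-23 ≈ 1.44e-22 gr.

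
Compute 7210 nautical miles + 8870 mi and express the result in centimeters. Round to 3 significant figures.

2.76 × 10^9 cm

7210 nmi = 1.33529 × 10^9 cm and 8870 mi = 1.42749 × 10^9 cm.
1.33529 × 10^9 + 1.42749 × 10^9 ≈ 2.76 × 10^9 cm.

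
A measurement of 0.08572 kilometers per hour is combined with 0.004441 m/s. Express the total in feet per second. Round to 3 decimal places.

0.093 ft/s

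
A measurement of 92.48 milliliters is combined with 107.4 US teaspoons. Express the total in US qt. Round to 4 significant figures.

92.48 mL = 0.0977225 US qt and 107.4 US tsp = 0.559375 US qt.
0.0977225 + 0.559375 ≈ 0.6571 US qt.

0.6571 US quarts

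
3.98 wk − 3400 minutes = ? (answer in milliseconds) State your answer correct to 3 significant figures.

2.20 × 10^9 ms

3.98 wk = 2.40710 × 10^9 ms and 3400 min = 2.04000 × 10^8 ms.
2.40710 × 10^9 − 2.04000 × 10^8 ≈ 2.20 × 10^9 ms.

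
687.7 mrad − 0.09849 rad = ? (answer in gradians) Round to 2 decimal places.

37.51 grad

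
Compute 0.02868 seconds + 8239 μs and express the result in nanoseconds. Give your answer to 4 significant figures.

0.02868 s = 2.86800 × 10^7 ns and 8239 μs = 8.23900 × 10^6 ns.
2.86800 × 10^7 + 8.23900 × 10^6 ≈ 3.692 × 10^7 ns.

3.692 × 10^7 nanoseconds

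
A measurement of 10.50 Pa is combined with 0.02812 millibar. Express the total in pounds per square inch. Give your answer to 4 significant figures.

0.001931 pounds per square inch

10.50 Pa = 0.00152290 psi and 0.02812 mbar = 0.000407846 psi.
0.00152290 + 0.000407846 ≈ 0.001931 psi.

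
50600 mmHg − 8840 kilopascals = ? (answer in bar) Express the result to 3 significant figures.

50600 mmHg = 67.4611 bar and 8840 kPa = 88.4000 bar.
67.4611 − 88.4000 ≈ -20.9 bar.

-20.9 bar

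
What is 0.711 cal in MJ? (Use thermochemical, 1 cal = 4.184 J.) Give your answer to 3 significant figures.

1 cal = 4.18400e-6 megajoules.
Then 0.711 × 4.18400e-6 ≈ 2.97e-6 MJ.

2.97e-6 MJ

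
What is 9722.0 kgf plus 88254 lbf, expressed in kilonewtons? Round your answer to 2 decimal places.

487.91 kN

9722.0 kgf = 95.3403 kN and 88254 lbf = 392.573 kN.
95.3403 + 392.573 ≈ 487.91 kN.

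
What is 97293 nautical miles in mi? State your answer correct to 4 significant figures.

1 nmi = 1.15078 mi.
So 97293 × 1.15078 ≈ 112000 mi.

112000 miles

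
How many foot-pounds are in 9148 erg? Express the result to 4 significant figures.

1 erg = 7.37562e-8 foot-pounds.
9148 × 7.37562e-8 ≈ 0.0006747 ft·lbf.

0.0006747 ft·lbf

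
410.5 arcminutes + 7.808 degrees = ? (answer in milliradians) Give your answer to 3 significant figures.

410.5 arcmin = 119.410 mrad and 7.808 ° = 136.275 mrad.
119.410 + 136.275 ≈ 256 mrad.

256 mrad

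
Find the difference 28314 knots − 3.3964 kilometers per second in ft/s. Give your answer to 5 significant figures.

36646 feet per second

28314 kn = 47788.6 ft/s and 3.3964 km/s = 11143.0 ft/s.
47788.6 − 11143.0 ≈ 36646 ft/s.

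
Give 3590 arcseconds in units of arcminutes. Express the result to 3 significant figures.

59.8 arcmin

1 arcsecond = 0.0166667 arcmin.
3590 × 0.0166667 ≈ 59.8 arcmin.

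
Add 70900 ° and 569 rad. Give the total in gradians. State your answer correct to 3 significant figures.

70900 ° = 78777.8 grad and 569 rad = 36223.7 grad.
78777.8 + 36223.7 ≈ 115000 grad.

115000 gradians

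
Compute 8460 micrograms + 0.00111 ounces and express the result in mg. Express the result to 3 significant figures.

39.9 milligrams

8460 μg = 8.46000 mg and 0.00111 oz = 31.4680 mg.
8.46000 + 31.4680 ≈ 39.9 mg.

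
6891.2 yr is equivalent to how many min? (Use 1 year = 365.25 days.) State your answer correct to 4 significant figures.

3.624e+9 min

1 year = 525960 min.
Then 6891.2 × 525960 ≈ 3.624e+9 min.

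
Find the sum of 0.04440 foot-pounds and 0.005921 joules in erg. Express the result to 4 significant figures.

0.04440 ft·lbf = 601983 erg and 0.005921 J = 59210.0 erg.
601983 + 59210.0 ≈ 661200 erg.

661200 ergs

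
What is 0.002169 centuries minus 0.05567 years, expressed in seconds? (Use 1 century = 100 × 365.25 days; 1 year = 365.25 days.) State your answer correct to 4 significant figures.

5.088 × 10^6 seconds

0.002169 century = 6.84484 × 10^6 s and 0.05567 yr = 1.75681 × 10^6 s.
6.84484 × 10^6 − 1.75681 × 10^6 ≈ 5.088 × 10^6 s.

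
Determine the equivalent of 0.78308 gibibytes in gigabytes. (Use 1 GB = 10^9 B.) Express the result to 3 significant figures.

0.841 gigabytes

1 gibibyte = 1.07374 GB.
Then 0.78308 × 1.07374 ≈ 0.841 GB.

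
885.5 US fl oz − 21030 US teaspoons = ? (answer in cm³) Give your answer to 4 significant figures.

885.5 US fl oz = 26187.4 cm³ and 21030 US tsp = 103655 cm³.
26187.4 − 103655 ≈ -77470 cm³.

-77470 cm³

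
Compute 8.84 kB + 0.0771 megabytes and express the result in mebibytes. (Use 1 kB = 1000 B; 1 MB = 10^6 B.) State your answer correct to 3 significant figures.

0.0820 MiB

8.84 kB = 0.00843048 MiB and 0.0771 MB = 0.0735283 MiB.
0.00843048 + 0.0735283 ≈ 0.0820 MiB.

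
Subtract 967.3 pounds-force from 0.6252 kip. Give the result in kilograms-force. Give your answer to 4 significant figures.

0.6252 kip = 283.586 kgf and 967.3 lbf = 438.760 kgf.
283.586 − 438.760 ≈ -155.2 kgf.

-155.2 kilograms-force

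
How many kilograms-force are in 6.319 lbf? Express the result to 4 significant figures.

2.866 kgf

1 lbf = 0.453592 kgf.
Then 6.319 × 0.453592 ≈ 2.866 kgf.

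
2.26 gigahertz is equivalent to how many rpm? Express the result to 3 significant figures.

1 gigahertz = 6.00000 × 10^10 rpm.
Thus 2.26 × 6.00000 × 10^10 ≈ 1.36 × 10^11 rpm.

1.36 × 10^11 rpm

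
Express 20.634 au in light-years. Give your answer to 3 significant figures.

0.000326 light-years

1 astronomical unit = 1.58125e-5 light-years.
Thus 20.634 × 1.58125e-5 ≈ 0.000326 ly.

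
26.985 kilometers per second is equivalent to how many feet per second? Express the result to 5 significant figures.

88533 ft/s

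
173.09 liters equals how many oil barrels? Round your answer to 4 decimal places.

1 liter = 0.00628981 bbl.
Thus 173.09 × 0.00628981 ≈ 1.0887 bbl.

1.0887 oil barrels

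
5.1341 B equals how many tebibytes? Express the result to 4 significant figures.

4.669 × 10^-12 tebibytes

1 B = 9.09495 × 10^-13 tebibytes.
Thus 5.1341 × 9.09495 × 10^-13 ≈ 4.669 × 10^-12 TiB.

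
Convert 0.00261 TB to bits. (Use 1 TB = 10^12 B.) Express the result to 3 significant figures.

2.09e+10 bit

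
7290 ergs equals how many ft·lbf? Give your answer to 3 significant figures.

0.000538 ft·lbf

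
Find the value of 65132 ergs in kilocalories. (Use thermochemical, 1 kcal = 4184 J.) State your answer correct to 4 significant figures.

1.557e-6 kilocalories

1 erg = 2.39006e-11 kilocalories.
65132 × 2.39006e-11 ≈ 1.557e-6 kcal.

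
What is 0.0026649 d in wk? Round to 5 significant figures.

1 d = 0.142857 wk.
Then 0.0026649 × 0.142857 ≈ 0.00038070 wk.

0.00038070 wk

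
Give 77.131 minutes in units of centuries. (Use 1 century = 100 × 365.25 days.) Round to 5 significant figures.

1.4665e-6 century

1 minute = 1.90129e-8 century.
Thus 77.131 × 1.90129e-8 ≈ 1.4665e-6 century.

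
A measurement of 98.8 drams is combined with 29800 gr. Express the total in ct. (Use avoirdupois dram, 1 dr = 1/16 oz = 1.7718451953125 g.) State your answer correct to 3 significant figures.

10500 carats

98.8 dr = 875.292 ct and 29800 gr = 9655.04 ct.
875.292 + 9655.04 ≈ 10500 ct.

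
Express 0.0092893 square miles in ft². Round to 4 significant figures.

259000 ft²

1 mi² = 2.78784e+7 ft².
0.0092893 × 2.78784e+7 ≈ 259000 ft².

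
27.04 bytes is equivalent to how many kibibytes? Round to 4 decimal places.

0.0264 kibibytes

1 B = 0.0009765625 KiB.
27.04 × 0.0009765625 ≈ 0.0264 KiB.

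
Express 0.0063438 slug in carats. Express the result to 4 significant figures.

462.9 carats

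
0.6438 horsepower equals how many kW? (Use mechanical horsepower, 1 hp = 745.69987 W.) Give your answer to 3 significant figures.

0.480 kW

1 hp = 0.745700 kilowatts.
0.6438 × 0.745700 ≈ 0.480 kW.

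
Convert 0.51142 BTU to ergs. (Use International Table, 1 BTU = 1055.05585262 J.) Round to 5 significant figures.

1 BTU = 1.05506e+10 erg.
Then 0.51142 × 1.05506e+10 ≈ 5.3958e+9 erg.

5.3958e+9 erg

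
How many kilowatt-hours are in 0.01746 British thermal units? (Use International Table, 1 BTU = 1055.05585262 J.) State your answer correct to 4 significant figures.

1 British thermal unit = 0.000293071 kilowatt-hours.
Then 0.01746 × 0.000293071 ≈ 5.117e-6 kWh.

5.117e-6 kWh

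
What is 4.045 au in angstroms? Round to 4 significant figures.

6.051 × 10^21 Å

1 astronomical unit = 1.49598 × 10^21 angstroms.
Then 4.045 × 1.49598 × 10^21 ≈ 6.051 × 10^21 Å.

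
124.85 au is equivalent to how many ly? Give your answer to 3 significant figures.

1 au = 1.58125 × 10^-5 light-years.
So 124.85 × 1.58125 × 10^-5 ≈ 0.00197 ly.

0.00197 ly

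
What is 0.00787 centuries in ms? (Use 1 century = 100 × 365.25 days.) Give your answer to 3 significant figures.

2.48e+10 ms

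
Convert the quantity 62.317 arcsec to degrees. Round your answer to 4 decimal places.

1 arcsec = 0.000277778 °.
Then 62.317 × 0.000277778 ≈ 0.0173 °.

0.0173 °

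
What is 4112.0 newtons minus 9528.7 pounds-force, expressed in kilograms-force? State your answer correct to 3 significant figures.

-3900 kilograms-force

4112.0 N = 419.307 kgf and 9528.7 lbf = 4322.15 kgf.
419.307 − 4322.15 ≈ -3900 kgf.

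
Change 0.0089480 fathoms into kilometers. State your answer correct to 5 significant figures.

1 fathom = 0.00182880 kilometers.
Then 0.0089480 × 0.00182880 ≈ 1.6364 × 10^-5 km.

1.6364 × 10^-5 km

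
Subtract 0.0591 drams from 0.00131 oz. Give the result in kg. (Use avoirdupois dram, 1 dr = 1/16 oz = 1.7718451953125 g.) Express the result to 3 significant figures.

-6.76e-5 kg

0.00131 oz = 3.71379e-5 kg and 0.0591 dr = 0.000104716 kg.
3.71379e-5 − 0.000104716 ≈ -6.76e-5 kg.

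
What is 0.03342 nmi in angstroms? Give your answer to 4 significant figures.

6.189e+11 angstroms

1 nmi = 1.85200e+13 angstroms.
Thus 0.03342 × 1.85200e+13 ≈ 6.189e+11 Å.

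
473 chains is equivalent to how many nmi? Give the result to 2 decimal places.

5.14 nautical miles

1 chain = 0.0108622 nautical miles.
So 473 × 0.0108622 ≈ 5.14 nmi.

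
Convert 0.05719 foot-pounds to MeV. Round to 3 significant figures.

4.84 × 10^11 MeV

1 ft·lbf = 8.46235 × 10^12 MeV.
So 0.05719 × 8.46235 × 10^12 ≈ 4.84 × 10^11 MeV.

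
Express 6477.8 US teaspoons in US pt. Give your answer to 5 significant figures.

67.477 US pints

1 US tsp = 0.0104167 US pt.
Then 6477.8 × 0.0104167 ≈ 67.477 US pt.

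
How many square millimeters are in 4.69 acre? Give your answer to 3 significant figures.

1.90 × 10^10 mm²

1 acre = 4.04686 × 10^9 square millimeters.
4.69 × 4.04686 × 10^9 ≈ 1.90 × 10^10 mm².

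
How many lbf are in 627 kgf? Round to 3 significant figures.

1380 pounds-force

1 kgf = 2.20462 lbf.
So 627 × 2.20462 ≈ 1380 lbf.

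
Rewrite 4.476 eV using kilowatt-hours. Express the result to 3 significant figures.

1.99e-25 kWh

1 eV = 4.45049e-26 kWh.
So 4.476 × 4.45049e-26 ≈ 1.99e-25 kWh.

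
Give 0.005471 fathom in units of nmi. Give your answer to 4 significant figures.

1 fathom = 0.000987473 nautical miles.
Thus 0.005471 × 0.000987473 ≈ 5.402e-6 nmi.

5.402e-6 nautical miles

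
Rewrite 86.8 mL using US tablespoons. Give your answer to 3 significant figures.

1 milliliter = 0.0676280 US tbsp.
Thus 86.8 × 0.0676280 ≈ 5.87 US tbsp.

5.87 US tbsp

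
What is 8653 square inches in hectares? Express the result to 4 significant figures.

0.0005583 ha

1 in² = 6.45160 × 10^-8 ha.
So 8653 × 6.45160 × 10^-8 ≈ 0.0005583 ha.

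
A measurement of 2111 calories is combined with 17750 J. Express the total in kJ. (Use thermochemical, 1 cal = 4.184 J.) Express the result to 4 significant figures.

26.58 kilojoules

2111 cal = 8.83242 kJ and 17750 J = 17.7500 kJ.
8.83242 + 17.7500 ≈ 26.58 kJ.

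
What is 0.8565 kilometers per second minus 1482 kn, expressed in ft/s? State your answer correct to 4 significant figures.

0.8565 km/s = 2810.04 ft/s and 1482 kn = 2501.33 ft/s.
2810.04 − 2501.33 ≈ 308.7 ft/s.

308.7 feet per second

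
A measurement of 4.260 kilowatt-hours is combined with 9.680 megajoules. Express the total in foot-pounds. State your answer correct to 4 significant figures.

1.845e+7 foot-pounds

4.260 kWh = 1.13113e+7 ft·lbf and 9.680 MJ = 7.13960e+6 ft·lbf.
1.13113e+7 + 7.13960e+6 ≈ 1.845e+7 ft·lbf.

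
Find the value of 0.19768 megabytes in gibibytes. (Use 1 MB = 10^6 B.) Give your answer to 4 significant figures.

1 MB = 0.000931323 gibibytes.
So 0.19768 × 0.000931323 ≈ 0.0001841 GiB.

0.0001841 GiB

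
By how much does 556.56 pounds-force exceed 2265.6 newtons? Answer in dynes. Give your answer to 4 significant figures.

556.56 lbf = 2.47570e+8 dyn and 2265.6 N = 2.26560e+8 dyn.
2.47570e+8 − 2.26560e+8 ≈ 2.101e+7 dyn.

2.101e+7 dynes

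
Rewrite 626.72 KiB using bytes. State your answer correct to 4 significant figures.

641800 bytes

1 kibibyte = 1024.00 B.
626.72 × 1024.00 ≈ 641800 B.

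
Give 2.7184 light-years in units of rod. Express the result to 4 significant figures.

5.114 × 10^15 rod

1 light-year = 1.88116 × 10^15 rod.
Then 2.7184 × 1.88116 × 10^15 ≈ 5.114 × 10^15 rod.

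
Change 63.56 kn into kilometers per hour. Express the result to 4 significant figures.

1 knot = 1.85200 kilometers per hour.
So 63.56 × 1.85200 ≈ 117.7 km/h.

117.7 km/h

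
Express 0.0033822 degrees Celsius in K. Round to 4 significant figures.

273.2 K

K = °C + 273.15.
Applying the formula gives 273.2 K.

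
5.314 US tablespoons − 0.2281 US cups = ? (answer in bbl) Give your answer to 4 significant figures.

5.314 US tbsp = 0.000494234 bbl and 0.2281 US cup = 0.000339435 bbl.
0.000494234 − 0.000339435 ≈ 0.0001548 bbl.

0.0001548 oil barrels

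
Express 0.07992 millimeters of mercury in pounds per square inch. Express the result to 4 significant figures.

0.001545 psi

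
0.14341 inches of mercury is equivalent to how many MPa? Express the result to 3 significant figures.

1 inch of mercury = 0.00338639 MPa.
So 0.14341 × 0.00338639 ≈ 0.000486 MPa.

0.000486 megapascals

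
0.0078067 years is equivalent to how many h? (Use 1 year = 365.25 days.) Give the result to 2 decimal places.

68.43 hours

1 yr = 8766.00 h.
Then 0.0078067 × 8766.00 ≈ 68.43 h.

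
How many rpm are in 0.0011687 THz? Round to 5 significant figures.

1 terahertz = 6.00000 × 10^13 rpm.
Thus 0.0011687 × 6.00000 × 10^13 ≈ 7.0122 × 10^10 rpm.

7.0122 × 10^10 rpm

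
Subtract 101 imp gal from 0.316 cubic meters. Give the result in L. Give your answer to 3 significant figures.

-143 liters

0.316 m³ = 316.000 L and 101 imp gal = 459.155 L.
316.000 − 459.155 ≈ -143 L.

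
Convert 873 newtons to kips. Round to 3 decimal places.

0.196 kip

1 N = 0.000224809 kip.
Thus 873 × 0.000224809 ≈ 0.196 kip.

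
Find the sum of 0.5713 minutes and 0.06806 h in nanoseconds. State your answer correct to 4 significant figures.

2.793e+11 ns

0.5713 min = 3.42780e+10 ns and 0.06806 h = 2.45016e+11 ns.
3.42780e+10 + 2.45016e+11 ≈ 2.793e+11 ns.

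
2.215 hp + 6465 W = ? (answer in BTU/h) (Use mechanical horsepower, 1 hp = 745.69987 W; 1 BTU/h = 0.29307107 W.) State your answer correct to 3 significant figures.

27700 BTU/h

2.215 hp = 5635.92 BTU/h and 6465 W = 22059.5 BTU/h.
5635.92 + 22059.5 ≈ 27700 BTU/h.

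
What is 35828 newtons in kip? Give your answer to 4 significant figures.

1 newton = 0.000224809 kip.
35828 × 0.000224809 ≈ 8.054 kip.

8.054 kip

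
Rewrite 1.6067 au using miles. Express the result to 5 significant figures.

1.4935e+8 miles

1 astronomical unit = 9.29558e+7 miles.
1.6067 × 9.29558e+7 ≈ 1.4935e+8 mi.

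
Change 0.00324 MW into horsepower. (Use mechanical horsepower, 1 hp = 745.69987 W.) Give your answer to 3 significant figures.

4.34 hp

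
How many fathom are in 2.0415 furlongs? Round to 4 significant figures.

224.6 fathom

1 furlong = 110.000 fathom.
Thus 2.0415 × 110.000 ≈ 224.6 fathom.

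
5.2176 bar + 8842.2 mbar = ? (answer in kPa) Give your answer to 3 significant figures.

5.2176 bar = 521.760 kPa and 8842.2 mbar = 884.220 kPa.
521.760 + 884.220 ≈ 1410 kPa.

1410 kilopascals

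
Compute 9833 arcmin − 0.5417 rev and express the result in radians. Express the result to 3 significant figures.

9833 arcmin = 2.86030 rad and 0.5417 rev = 3.40360 rad.
2.86030 − 3.40360 ≈ -0.543 rad.

-0.543 rad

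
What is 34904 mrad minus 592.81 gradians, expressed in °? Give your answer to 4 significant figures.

1466 degrees

34904 mrad = 1999.85 ° and 592.81 grad = 533.529 °.
1999.85 − 533.529 ≈ 1466 °.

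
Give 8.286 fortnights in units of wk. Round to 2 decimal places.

16.57 wk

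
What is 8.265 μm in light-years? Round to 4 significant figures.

1 μm = 1.05700 × 10^-22 ly.
Thus 8.265 × 1.05700 × 10^-22 ≈ 8.736 × 10^-22 ly.

8.736 × 10^-22 ly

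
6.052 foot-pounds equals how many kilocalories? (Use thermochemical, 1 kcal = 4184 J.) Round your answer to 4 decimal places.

1 foot-pound = 0.000324048 kilocalories.
6.052 × 0.000324048 ≈ 0.0020 kcal.

0.0020 kcal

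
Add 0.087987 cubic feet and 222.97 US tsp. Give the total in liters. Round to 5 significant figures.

0.087987 ft³ = 2.49151 L and 222.97 US tsp = 1.09900 L.
2.49151 + 1.09900 ≈ 3.5905 L.

3.5905 liters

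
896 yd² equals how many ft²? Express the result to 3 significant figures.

8060 square feet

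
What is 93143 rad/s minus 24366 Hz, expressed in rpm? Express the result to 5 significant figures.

-572510 rpm

93143 rad/s = 889450 rpm and 24366 Hz = 1.46196 × 10^6 rpm.
889450 − 1.46196 × 10^6 ≈ -572510 rpm.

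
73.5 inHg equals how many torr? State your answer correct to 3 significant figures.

1870 torr

1 inHg = 25.4000 torr.
So 73.5 × 25.4000 ≈ 1870 torr.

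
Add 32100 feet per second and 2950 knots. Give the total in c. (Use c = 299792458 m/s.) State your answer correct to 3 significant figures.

32100 ft/s = 3.26362e-5 c and 2950 kn = 5.06221e-6 c.
3.26362e-5 + 5.06221e-6 ≈ 3.77e-5 c.

3.77e-5 times the speed of light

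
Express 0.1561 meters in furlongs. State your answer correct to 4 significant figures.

1 meter = 0.00497097 furlongs.
Thus 0.1561 × 0.00497097 ≈ 0.0007760 furlong.

0.0007760 furlong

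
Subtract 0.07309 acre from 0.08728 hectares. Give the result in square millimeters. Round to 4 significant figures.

5.770 × 10^8 square millimeters

0.08728 ha = 8.72800 × 10^8 mm² and 0.07309 acre = 2.95785 × 10^8 mm².
8.72800 × 10^8 − 2.95785 × 10^8 ≈ 5.770 × 10^8 mm².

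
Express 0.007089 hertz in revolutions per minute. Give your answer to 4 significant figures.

1 Hz = 60.0000 revolutions per minute.
So 0.007089 × 60.0000 ≈ 0.4253 rpm.

0.4253 revolutions per minute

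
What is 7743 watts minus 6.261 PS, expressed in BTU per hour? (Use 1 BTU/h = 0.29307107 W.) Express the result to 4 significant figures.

10710 BTU/h

7743 W = 26420.2 BTU/h and 6.261 PS = 15712.8 BTU/h.
26420.2 − 15712.8 ≈ 10710 BTU/h.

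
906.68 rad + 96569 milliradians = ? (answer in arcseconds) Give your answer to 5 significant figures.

906.68 rad = 1.87016 × 10^8 arcsec and 96569 mrad = 1.99188 × 10^7 arcsec.
1.87016 × 10^8 + 1.99188 × 10^7 ≈ 2.0693 × 10^8 arcsec.

2.0693 × 10^8 arcsec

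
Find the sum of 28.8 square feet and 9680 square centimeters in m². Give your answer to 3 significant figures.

3.64 m²

28.8 ft² = 2.67561 m² and 9680 cm² = 0.968000 m².
2.67561 + 0.968000 ≈ 3.64 m².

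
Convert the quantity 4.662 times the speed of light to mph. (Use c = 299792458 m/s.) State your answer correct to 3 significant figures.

1 c = 6.70617 × 10^8 mph.
Then 4.662 × 6.70617 × 10^8 ≈ 3.13 × 10^9 mph.

3.13 × 10^9 miles per hour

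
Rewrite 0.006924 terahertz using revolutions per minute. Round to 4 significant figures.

4.154 × 10^11 rpm

1 THz = 6.00000 × 10^13 rpm.
0.006924 × 6.00000 × 10^13 ≈ 4.154 × 10^11 rpm.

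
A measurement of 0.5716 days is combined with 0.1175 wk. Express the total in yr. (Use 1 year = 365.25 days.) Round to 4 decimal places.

0.5716 d = 0.00156496 yr and 0.1175 wk = 0.00225188 yr.
0.00156496 + 0.00225188 ≈ 0.0038 yr.

0.0038 yr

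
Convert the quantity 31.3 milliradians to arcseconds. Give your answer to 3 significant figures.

1 mrad = 206.265 arcsec.
Then 31.3 × 206.265 ≈ 6460 arcsec.

6460 arcsec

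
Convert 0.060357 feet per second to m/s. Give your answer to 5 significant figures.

0.018397 meters per second

1 foot per second = 0.304800 meters per second.
0.060357 × 0.304800 ≈ 0.018397 m/s.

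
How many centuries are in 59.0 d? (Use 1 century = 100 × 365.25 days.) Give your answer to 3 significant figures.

0.00162 centuries

1 d = 2.73785 × 10^-5 centuries.
Thus 59.0 × 2.73785 × 10^-5 ≈ 0.00162 century.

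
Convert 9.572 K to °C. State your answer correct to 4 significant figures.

-263.6 degrees Celsius

K = °C + 273.15.
Applying the formula gives -263.6 °C.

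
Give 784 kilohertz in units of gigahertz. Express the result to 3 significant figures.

1 kHz = 1.00000e-6 gigahertz.
So 784 × 1.00000e-6 ≈ 0.000784 GHz.

0.000784 gigahertz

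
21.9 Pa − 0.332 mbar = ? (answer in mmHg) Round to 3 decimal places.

-0.085 millimeters of mercury

21.9 Pa = 0.164263 mmHg and 0.332 mbar = 0.249020 mmHg.
0.164263 − 0.249020 ≈ -0.085 mmHg.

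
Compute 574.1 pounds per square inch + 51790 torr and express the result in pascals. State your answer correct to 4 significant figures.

1.086 × 10^7 Pa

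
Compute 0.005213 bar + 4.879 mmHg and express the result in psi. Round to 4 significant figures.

0.005213 bar = 0.0756082 psi and 4.879 mmHg = 0.0943441 psi.
0.0756082 + 0.0943441 ≈ 0.1700 psi.

0.1700 psi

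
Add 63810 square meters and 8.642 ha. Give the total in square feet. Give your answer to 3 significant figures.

1.62e+6 ft²

63810 m² = 686845 ft² and 8.642 ha = 930217 ft².
686845 + 930217 ≈ 1.62e+6 ft².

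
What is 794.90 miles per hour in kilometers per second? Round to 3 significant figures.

1 mph = 0.000447040 kilometers per second.
Thus 794.90 × 0.000447040 ≈ 0.355 km/s.

0.355 kilometers per second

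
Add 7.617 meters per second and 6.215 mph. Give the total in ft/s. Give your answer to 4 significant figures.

7.617 m/s = 24.9902 ft/s and 6.215 mph = 9.11533 ft/s.
24.9902 + 9.11533 ≈ 34.11 ft/s.

34.11 ft/s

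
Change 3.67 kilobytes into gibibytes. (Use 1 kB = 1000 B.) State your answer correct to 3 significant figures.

3.42e-6 GiB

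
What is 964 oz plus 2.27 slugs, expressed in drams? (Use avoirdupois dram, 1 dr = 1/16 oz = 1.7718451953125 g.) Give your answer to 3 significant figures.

34100 dr

964 oz = 15424.0 dr and 2.27 slug = 18697.0 dr.
15424.0 + 18697.0 ≈ 34100 dr.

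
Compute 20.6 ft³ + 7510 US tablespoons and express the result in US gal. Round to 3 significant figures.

183 US gallons

20.6 ft³ = 154.099 US gal and 7510 US tbsp = 29.3359 US gal.
154.099 + 29.3359 ≈ 183 US gal.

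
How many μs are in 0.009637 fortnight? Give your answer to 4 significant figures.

1 fortnight = 1.20960e+12 microseconds.
So 0.009637 × 1.20960e+12 ≈ 1.166e+10 μs.

1.166e+10 μs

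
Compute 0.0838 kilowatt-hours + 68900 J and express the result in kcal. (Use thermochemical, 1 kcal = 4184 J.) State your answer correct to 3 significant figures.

88.6 kilocalories

0.0838 kWh = 72.1033 kcal and 68900 J = 16.4675 kcal.
72.1033 + 16.4675 ≈ 88.6 kcal.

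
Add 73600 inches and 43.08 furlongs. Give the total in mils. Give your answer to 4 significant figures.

73600 in = 7.36000 × 10^7 mil and 43.08 furlong = 3.41194 × 10^8 mil.
7.36000 × 10^7 + 3.41194 × 10^8 ≈ 4.148 × 10^8 mil.

4.148 × 10^8 mils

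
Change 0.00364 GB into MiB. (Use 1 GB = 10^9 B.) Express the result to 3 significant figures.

3.47 MiB

1 GB = 953.674 MiB.
Then 0.00364 × 953.674 ≈ 3.47 MiB.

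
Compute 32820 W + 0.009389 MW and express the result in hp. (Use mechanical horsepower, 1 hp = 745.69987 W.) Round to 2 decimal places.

32820 W = 44.0123 hp and 0.009389 MW = 12.5909 hp.
44.0123 + 12.5909 ≈ 56.60 hp.

56.60 horsepower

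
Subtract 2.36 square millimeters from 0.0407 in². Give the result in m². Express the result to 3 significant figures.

0.0407 in² = 2.62580 × 10^-5 m² and 2.36 mm² = 2.36000 × 10^-6 m².
2.62580 × 10^-5 − 2.36000 × 10^-6 ≈ 2.39 × 10^-5 m².

2.39 × 10^-5 square meters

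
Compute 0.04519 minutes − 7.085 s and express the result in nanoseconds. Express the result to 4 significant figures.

0.04519 min = 2.71140e+9 ns and 7.085 s = 7.08500e+9 ns.
2.71140e+9 − 7.08500e+9 ≈ -4.374e+9 ns.

-4.374e+9 ns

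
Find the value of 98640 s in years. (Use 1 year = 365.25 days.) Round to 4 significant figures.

0.003126 yr

1 s = 3.16881 × 10^-8 years.
Thus 98640 × 3.16881 × 10^-8 ≈ 0.003126 yr.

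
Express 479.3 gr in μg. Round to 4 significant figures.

1 gr = 64798.9 micrograms.
Then 479.3 × 64798.9 ≈ 3.106e+7 μg.

3.106e+7 μg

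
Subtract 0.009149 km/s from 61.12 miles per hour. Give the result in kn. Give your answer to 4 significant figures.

61.12 mph = 53.1118 kn and 0.009149 km/s = 17.7842 kn.
53.1118 − 17.7842 ≈ 35.33 kn.

35.33 knots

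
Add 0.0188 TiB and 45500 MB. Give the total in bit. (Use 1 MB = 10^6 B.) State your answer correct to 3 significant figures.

5.29e+11 bit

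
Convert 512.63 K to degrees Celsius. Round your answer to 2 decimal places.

239.48 °C

K = °C + 273.15.
Applying the formula gives 239.48 °C.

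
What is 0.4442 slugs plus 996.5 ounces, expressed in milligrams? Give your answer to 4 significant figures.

3.473e+7 milligrams

0.4442 slug = 6.48261e+6 mg and 996.5 oz = 2.82503e+7 mg.
6.48261e+6 + 2.82503e+7 ≈ 3.473e+7 mg.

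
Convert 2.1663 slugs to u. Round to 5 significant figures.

1 slug = 8.78865e+27 u.
So 2.1663 × 8.78865e+27 ≈ 1.9039e+28 u.

1.9039e+28 u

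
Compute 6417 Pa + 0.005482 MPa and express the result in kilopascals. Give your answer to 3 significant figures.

6417 Pa = 6.41700 kPa and 0.005482 MPa = 5.48200 kPa.
6.41700 + 5.48200 ≈ 11.9 kPa.

11.9 kPa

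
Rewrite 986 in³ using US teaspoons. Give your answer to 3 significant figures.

3280 US tsp

1 in³ = 3.32468 US tsp.
986 × 3.32468 ≈ 3280 US tsp.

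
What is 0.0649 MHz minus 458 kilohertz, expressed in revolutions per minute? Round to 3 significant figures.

0.0649 MHz = 3.89400 × 10^6 rpm and 458 kHz = 2.74800 × 10^7 rpm.
3.89400 × 10^6 − 2.74800 × 10^7 ≈ -2.36 × 10^7 rpm.

-2.36 × 10^7 rpm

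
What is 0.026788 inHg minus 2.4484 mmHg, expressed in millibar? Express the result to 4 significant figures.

0.026788 inHg = 0.907146 mbar and 2.4484 mmHg = 3.26427 mbar.
0.907146 − 3.26427 ≈ -2.357 mbar.

-2.357 millibar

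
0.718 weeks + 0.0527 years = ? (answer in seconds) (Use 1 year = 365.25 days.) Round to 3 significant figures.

2.10 × 10^6 s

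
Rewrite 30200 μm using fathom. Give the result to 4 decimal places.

0.0165 fathoms

1 μm = 5.46807 × 10^-7 fathom.
Thus 30200 × 5.46807 × 10^-7 ≈ 0.0165 fathom.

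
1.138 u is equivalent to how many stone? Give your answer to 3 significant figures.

2.98 × 10^-28 st

1 atomic mass unit = 2.61490 × 10^-28 stone.
So 1.138 × 2.61490 × 10^-28 ≈ 2.98 × 10^-28 st.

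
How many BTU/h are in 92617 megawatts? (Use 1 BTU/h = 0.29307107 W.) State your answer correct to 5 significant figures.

1 MW = 3.41214e+6 BTU per hour.
Then 92617 × 3.41214e+6 ≈ 3.1602e+11 BTU/h.

3.1602e+11 BTU/h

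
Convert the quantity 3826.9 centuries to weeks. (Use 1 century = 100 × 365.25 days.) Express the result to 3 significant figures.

2.00e+7 wk

1 century = 5217.86 wk.
Then 3826.9 × 5217.86 ≈ 2.00e+7 wk.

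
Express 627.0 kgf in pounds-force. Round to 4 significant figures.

1 kgf = 2.20462 lbf.
Thus 627.0 × 2.20462 ≈ 1382 lbf.

1382 pounds-force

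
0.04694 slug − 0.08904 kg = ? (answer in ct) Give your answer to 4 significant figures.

0.04694 slug = 3425.19 ct and 0.08904 kg = 445.200 ct.
3425.19 − 445.200 ≈ 2980 ct.

2980 carats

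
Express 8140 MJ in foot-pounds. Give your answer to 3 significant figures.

6.00e+9 ft·lbf

1 MJ = 737562 ft·lbf.
Thus 8140 × 737562 ≈ 6.00e+9 ft·lbf.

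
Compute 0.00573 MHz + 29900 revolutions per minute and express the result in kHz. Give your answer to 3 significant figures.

6.23 kilohertz

0.00573 MHz = 5.73000 kHz and 29900 rpm = 0.498333 kHz.
5.73000 + 0.498333 ≈ 6.23 kHz.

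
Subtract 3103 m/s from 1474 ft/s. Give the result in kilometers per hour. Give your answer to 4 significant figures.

1474 ft/s = 1617.39 km/h and 3103 m/s = 11170.8 km/h.
1617.39 − 11170.8 ≈ -9553 km/h.

-9553 km/h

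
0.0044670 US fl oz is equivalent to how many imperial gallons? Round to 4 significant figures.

1 US fl oz = 0.00650527 imp gal.
Thus 0.0044670 × 0.00650527 ≈ 2.906 × 10^-5 imp gal.

2.906 × 10^-5 imperial gallons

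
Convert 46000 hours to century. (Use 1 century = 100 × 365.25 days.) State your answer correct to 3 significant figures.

1 h = 1.14077e-6 century.
So 46000 × 1.14077e-6 ≈ 0.0525 century.

0.0525 centuries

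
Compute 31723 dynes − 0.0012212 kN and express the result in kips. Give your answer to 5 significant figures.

-0.00020322 kip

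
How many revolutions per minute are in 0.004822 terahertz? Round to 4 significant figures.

2.893e+11 rpm

1 THz = 6.00000e+13 revolutions per minute.
0.004822 × 6.00000e+13 ≈ 2.893e+11 rpm.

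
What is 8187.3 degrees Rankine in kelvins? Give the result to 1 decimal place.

4548.5 kelvins

°R = K × 9/5.
Applying the formula gives 4548.5 K.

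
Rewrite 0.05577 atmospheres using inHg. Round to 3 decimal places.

1 atm = 29.9213 inHg.
Thus 0.05577 × 29.9213 ≈ 1.669 inHg.

1.669 inHg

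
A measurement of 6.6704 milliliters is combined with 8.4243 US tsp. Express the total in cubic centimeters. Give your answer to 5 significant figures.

6.6704 mL = 6.67040 cm³ and 8.4243 US tsp = 41.5227 cm³.
6.67040 + 41.5227 ≈ 48.193 cm³.

48.193 cubic centimeters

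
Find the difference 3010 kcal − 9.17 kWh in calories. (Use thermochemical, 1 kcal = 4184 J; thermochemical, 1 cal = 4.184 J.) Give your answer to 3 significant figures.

3010 kcal = 3.01000e+6 cal and 9.17 kWh = 7.89006e+6 cal.
3.01000e+6 − 7.89006e+6 ≈ -4.88e+6 cal.

-4.88e+6 cal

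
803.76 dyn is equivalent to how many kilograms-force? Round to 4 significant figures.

1 dyne = 1.01972 × 10^-6 kgf.
803.76 × 1.01972 × 10^-6 ≈ 0.0008196 kgf.

0.0008196 kgf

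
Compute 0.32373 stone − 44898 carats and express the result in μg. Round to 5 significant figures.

0.32373 st = 2.05578e+9 μg and 44898 ct = 8.97960e+9 μg.
2.05578e+9 − 8.97960e+9 ≈ -6.9238e+9 μg.

-6.9238e+9 micrograms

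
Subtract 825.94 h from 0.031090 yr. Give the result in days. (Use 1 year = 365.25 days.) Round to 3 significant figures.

-23.1 days

0.031090 yr = 11.3556 d and 825.94 h = 34.4142 d.
11.3556 − 34.4142 ≈ -23.1 d.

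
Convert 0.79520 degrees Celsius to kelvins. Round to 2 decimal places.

273.95 kelvins

K = °C + 273.15.
Applying the formula gives 273.95 K.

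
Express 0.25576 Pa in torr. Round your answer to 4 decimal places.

1 Pa = 0.00750062 torr.
So 0.25576 × 0.00750062 ≈ 0.0019 torr.

0.0019 torr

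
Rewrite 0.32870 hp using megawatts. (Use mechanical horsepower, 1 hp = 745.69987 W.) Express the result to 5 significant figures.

1 horsepower = 0.000745700 megawatts.
0.32870 × 0.000745700 ≈ 0.00024511 MW.

0.00024511 megawatts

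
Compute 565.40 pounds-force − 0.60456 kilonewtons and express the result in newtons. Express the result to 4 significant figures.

565.40 lbf = 2515.02 N and 0.60456 kN = 604.560 N.
2515.02 − 604.560 ≈ 1910 N.

1910 N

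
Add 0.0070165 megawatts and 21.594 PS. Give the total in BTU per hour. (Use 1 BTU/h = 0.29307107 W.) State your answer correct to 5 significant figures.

0.0070165 MW = 23941.3 BTU/h and 21.594 PS = 54192.9 BTU/h.
23941.3 + 54192.9 ≈ 78134 BTU/h.

78134 BTU per hour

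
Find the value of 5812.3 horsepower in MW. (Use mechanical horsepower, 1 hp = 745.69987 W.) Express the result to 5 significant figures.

4.3342 MW

1 horsepower = 0.000745700 MW.
So 5812.3 × 0.000745700 ≈ 4.3342 MW.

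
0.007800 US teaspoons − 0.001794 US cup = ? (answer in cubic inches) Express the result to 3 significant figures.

-0.0236 in³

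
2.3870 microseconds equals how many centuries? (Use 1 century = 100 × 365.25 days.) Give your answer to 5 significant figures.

7.5639e-16 centuries

1 μs = 3.16881e-16 century.
So 2.3870 × 3.16881e-16 ≈ 7.5639e-16 century.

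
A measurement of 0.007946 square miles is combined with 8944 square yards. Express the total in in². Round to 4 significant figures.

0.007946 mi² = 3.18991 × 10^7 in² and 8944 yd² = 1.15914 × 10^7 in².
3.18991 × 10^7 + 1.15914 × 10^7 ≈ 4.349 × 10^7 in².

4.349 × 10^7 square inches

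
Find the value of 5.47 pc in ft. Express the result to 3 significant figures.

5.54e+17 feet

1 parsec = 1.01236e+17 feet.
So 5.47 × 1.01236e+17 ≈ 5.54e+17 ft.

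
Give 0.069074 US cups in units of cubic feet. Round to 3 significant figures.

0.000577 cubic feet

1 US cup = 0.00835503 cubic feet.
Then 0.069074 × 0.00835503 ≈ 0.000577 ft³.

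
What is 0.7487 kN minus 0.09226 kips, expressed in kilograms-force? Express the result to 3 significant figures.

0.7487 kN = 76.3462 kgf and 0.09226 kip = 41.8484 kgf.
76.3462 − 41.8484 ≈ 34.5 kgf.

34.5 kgf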